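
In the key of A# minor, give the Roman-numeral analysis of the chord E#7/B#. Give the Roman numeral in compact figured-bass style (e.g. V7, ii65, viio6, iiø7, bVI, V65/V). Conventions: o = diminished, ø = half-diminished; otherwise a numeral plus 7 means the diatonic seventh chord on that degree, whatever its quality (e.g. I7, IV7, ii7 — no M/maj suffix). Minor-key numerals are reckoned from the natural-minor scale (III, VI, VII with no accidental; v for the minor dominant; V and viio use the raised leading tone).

Stacked in thirds the chord is E#-G##-B#-D#: a dominant seventh chord on E#.
In A# minor, E# is the dominant; the diatonic dominant seventh chord there is V7.
With B# in the bass the chord is in second inversion, so the figured bass is 43.

V43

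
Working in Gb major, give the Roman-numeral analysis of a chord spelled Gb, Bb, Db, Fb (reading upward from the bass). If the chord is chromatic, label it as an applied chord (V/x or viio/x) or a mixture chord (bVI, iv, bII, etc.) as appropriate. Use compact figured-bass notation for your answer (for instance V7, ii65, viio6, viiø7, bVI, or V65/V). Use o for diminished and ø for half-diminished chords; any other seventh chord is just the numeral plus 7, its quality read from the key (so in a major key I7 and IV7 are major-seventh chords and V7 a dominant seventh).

Stacked in thirds the chord is Gb-Bb-Db-Fb: a dominant seventh chord on Gb.
Gb is not a diatonic chord root with this quality in Gb major, but it lies a perfect fifth above Cb (IV), so the chord functions as an applied dominant of IV.

V7/IV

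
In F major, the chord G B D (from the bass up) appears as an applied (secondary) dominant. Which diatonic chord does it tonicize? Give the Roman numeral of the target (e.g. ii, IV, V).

V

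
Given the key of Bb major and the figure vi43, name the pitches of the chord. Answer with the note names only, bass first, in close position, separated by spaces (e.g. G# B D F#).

D F G Bb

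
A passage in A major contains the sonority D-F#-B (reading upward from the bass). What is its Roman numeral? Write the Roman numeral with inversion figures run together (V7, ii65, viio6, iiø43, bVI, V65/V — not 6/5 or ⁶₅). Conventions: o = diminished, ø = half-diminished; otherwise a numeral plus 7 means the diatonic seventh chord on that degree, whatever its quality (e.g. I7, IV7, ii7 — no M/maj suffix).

ii6

Stacked in thirds the chord is B-D-F#: a minor triad on B.
B is scale degree 2 in A major, and a minor triad on that degree is written ii.
With D in the bass the chord is in first inversion, so the figured bass is 6.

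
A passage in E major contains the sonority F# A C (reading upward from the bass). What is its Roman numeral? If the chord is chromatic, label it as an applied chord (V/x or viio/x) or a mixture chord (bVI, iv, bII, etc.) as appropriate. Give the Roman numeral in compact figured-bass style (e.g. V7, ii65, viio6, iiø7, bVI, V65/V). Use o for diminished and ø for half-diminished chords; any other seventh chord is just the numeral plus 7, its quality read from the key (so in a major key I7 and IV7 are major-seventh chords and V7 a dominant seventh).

iio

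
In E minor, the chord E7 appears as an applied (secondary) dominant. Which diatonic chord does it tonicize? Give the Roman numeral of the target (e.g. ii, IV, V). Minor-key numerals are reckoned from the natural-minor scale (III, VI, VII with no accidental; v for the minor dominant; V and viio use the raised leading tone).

The chord is a dominant seventh chord on E.
A dominant resolves down a perfect fifth: E → A. In E minor, A is scale degree 4, i.e. iv.

iv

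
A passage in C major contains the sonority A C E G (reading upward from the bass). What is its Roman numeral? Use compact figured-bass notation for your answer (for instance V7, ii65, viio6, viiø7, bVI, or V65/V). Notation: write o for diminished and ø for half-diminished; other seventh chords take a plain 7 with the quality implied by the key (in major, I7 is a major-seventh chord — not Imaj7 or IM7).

The pitches A-C-E-G form a minor seventh chord rooted on A.
A is scale degree 6 in C major, and a minor seventh chord on that degree is written vi7.

vi7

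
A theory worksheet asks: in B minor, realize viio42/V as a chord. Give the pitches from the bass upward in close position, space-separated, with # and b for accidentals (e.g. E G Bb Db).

D E# G# B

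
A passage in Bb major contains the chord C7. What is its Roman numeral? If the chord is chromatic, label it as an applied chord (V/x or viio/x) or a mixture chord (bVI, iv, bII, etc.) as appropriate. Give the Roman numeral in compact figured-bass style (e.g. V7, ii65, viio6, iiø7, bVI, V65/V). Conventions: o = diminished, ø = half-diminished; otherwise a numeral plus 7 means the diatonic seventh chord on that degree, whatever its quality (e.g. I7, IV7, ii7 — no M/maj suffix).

Stacked in thirds the chord is C-E-G-Bb: a dominant seventh chord on C.
C is not a diatonic chord root with this quality in Bb major, but it lies a perfect fifth above F (V), so the chord functions as an applied dominant of V.

V7/V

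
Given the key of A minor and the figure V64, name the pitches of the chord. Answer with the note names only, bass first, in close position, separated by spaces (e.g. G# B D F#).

In A minor, scale degree 5 is E. The dominant is major (leading tone raised), so V is a major triad.
That chord is spelled E-G#-B.
The figured bass 64 indicates second inversion, placing the fifth (B) in the bass: B-E-G#.

B E G#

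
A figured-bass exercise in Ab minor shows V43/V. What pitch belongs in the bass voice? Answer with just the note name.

F

The applied chord V43/V is rooted on Bb: Bb-D-F-Ab.
The figure 43 means second inversion — the fifth is in the bass.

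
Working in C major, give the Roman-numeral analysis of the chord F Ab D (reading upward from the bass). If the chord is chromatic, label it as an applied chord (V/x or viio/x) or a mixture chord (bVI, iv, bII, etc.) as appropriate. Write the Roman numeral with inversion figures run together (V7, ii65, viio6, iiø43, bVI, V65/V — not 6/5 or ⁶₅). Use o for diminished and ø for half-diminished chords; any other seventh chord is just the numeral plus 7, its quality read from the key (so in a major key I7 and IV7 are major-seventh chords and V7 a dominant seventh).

Stacked in thirds the chord is D-F-Ab: a diminished triad on D.
D is the second degree of C major. This is the diminished supertonic triad, borrowed from the parallel minor.
With F in the bass the chord is in first inversion, so the figured bass is 6.

iio6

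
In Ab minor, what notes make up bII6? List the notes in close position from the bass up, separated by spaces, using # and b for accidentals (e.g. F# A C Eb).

bII6 is the Neapolitan sixth — a major triad on the lowered second degree, here in its customary first inversion. In Ab minor that root is Bbb.
So the chord is Bbb-Db-Fb, a major triad.
The figured bass 6 indicates first inversion, placing the third (Db) in the bass: Db-Fb-Bbb.

Db Fb Bbb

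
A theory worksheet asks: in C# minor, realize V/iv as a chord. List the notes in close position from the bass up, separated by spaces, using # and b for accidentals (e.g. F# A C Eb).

V/iv is a secondary dominant — the dominant triad of iv. iv in C# minor is F#, so the applied chord's root is C#, a perfect fifth above.
Building a major triad on C# gives C#-E#-G#.

C# E# G#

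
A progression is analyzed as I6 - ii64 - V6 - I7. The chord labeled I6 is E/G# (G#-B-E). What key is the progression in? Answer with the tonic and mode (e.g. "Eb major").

The anchor chord is a major triad on E, labeled I6.
If E is scale degree 1 and the mode makes that degree carry a major triad, the tonic is E and the mode is major.

E major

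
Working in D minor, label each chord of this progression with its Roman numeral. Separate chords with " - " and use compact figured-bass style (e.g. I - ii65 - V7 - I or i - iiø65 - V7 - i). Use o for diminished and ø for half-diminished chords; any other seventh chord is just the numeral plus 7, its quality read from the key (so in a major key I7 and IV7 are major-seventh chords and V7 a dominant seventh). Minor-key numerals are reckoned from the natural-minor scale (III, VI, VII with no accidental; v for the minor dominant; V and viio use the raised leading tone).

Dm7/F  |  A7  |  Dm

Dm7/F: root D is the tonic; minor seventh chord there is i65.
A7: root A is the dominant; dominant seventh chord there is V7.
Dm has root D, degree 1 in D minor, so i.

i65 - V7 - i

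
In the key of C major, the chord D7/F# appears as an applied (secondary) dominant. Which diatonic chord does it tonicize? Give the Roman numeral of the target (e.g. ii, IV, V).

V

The chord is a dominant seventh chord on D.
A dominant resolves down a perfect fifth: D → G. In C major, G is scale degree 5, i.e. V.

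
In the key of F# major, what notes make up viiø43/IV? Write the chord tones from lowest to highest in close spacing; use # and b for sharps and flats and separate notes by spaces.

viiø43/IV is a secondary leading-tone chord. The target IV is B in F# major; the applied chord is rooted a semitone below, on A#.
Building a half-diminished seventh chord on A# gives A#-C#-E-G#.
With the 43 figure the chord is in second inversion; from the bass E upward in close position it reads E-G#-A#-C#.

E G# A# C#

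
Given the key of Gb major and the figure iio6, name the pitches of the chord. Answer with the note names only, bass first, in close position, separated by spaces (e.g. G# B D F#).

iio6 is the diminished supertonic triad, borrowed from the parallel minor. In Gb major that root is Ab.
So the chord is Ab-Cb-Ebb.
The figured bass 6 indicates first inversion, placing the third (Cb) in the bass: Cb-Ebb-Ab.

Cb Ebb Ab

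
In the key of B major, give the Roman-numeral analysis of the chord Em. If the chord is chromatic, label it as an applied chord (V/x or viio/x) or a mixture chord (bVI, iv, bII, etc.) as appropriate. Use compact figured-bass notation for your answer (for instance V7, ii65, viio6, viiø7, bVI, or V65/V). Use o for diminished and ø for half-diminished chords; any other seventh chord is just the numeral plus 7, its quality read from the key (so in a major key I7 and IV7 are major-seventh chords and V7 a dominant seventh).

iv

Stacked in thirds the chord is E-G-B: a minor triad on E.
E is the fourth degree of B major. This is the minor subdominant, borrowed from the parallel minor.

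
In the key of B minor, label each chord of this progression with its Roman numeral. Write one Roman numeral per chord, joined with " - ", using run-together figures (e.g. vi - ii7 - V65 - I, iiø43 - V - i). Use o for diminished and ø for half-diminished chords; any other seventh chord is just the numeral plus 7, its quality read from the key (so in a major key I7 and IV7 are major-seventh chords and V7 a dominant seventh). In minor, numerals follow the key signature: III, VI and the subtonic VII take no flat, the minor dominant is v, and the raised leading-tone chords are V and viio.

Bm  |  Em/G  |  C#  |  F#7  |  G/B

Bm: minor triad on B = scale degree 1 → i.
Em/G: minor triad on E = scale degree 4 → iv6.
C#: a major triad on C#, the applied dominant of V → V/V.
F#7: root F# is the dominant; dominant seventh chord there is V7.
G/B: major triad on G = scale degree 6 → VI6.

i - iv6 - V/V - V7 - VI6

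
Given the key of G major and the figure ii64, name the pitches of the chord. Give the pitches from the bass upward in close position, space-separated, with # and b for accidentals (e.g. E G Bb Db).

E A C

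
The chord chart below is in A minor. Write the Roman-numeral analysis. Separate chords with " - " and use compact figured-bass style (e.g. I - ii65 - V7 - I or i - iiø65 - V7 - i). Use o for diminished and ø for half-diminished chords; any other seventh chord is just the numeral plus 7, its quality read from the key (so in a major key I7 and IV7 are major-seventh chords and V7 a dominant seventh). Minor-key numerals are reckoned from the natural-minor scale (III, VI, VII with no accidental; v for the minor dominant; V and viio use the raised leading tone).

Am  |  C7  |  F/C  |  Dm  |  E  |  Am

Am: root A is the tonic; minor triad there is i.
C7: a dominant seventh chord on C, the applied dominant of VI → V7/VI.
F/C has root F, degree 6 in A minor, so VI64.
Dm has root D, degree 4 in A minor, so iv.
E: major triad on E = scale degree 5 → V.
Am: root A is the tonic; minor triad there is i.

i - V7/VI - VI64 - iv - V - i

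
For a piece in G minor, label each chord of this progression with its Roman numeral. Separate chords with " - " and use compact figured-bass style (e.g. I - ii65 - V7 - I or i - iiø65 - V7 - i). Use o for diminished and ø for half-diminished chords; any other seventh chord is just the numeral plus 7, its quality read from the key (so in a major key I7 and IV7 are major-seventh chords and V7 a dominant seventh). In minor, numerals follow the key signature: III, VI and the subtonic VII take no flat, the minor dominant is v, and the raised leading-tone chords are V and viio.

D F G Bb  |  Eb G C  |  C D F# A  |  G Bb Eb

i43 - iv6 - V42 - VI6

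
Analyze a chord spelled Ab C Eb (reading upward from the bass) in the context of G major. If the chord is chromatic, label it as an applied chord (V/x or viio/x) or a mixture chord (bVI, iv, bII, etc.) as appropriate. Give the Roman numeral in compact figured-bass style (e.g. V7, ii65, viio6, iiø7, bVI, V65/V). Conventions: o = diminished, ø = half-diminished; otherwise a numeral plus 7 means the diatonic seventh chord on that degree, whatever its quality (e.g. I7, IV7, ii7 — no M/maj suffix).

bII

Stacked in thirds the chord is Ab-C-Eb: a major triad on Ab.
Ab is the lowered second degree of G major (diatonic 2 would be A). This is the Neapolitan chord — a major triad on the lowered second degree.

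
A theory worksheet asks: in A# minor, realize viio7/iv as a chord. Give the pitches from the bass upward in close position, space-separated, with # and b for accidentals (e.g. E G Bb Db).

viio7/iv is a secondary leading-tone chord. The target iv is D# in A# minor; the applied chord is rooted a semitone below, on C##.
Building a fully diminished seventh chord on C## gives C##-E#-G#-B.

C## E# G# B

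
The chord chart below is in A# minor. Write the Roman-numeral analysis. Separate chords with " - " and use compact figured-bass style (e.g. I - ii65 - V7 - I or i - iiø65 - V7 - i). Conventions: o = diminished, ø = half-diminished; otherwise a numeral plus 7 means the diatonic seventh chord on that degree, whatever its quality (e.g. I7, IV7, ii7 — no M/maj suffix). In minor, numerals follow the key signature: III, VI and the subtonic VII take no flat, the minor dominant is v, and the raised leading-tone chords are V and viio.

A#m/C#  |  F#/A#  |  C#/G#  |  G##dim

i6 - VI6 - III64 - viio

A#m/C# has root A#, degree 1 in A# minor, so i6.
F#/A#: major triad on F# = scale degree 6 → VI6.
C#/G#: root C# is the mediant; major triad there is III64.
G##dim has root G##, degree 7 in A# minor, so viio.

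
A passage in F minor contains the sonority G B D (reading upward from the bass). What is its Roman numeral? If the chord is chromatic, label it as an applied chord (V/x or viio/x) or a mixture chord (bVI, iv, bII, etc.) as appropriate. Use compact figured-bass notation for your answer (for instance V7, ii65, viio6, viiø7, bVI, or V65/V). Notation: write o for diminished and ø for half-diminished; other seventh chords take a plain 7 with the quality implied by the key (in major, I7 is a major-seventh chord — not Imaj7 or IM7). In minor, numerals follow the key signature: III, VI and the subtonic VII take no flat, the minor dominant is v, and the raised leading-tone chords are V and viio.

V/V

Stacked in thirds the chord is G-B-D: a major triad on G.
G is not a diatonic chord root with this quality in F minor, but it lies a perfect fifth above C (V), so the chord functions as an applied dominant of V.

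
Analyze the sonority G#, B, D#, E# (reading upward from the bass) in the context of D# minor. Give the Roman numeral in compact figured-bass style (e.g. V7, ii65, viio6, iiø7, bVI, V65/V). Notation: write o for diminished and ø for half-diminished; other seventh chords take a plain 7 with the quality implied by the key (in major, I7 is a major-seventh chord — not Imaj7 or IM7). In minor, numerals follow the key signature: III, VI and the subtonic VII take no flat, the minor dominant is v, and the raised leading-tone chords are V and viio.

iiø65

The pitches E#-G#-B-D# form a half-diminished seventh chord rooted on E#.
In D# minor, E# is the supertonic; the diatonic half-diminished seventh chord there is iiø7.
With G# in the bass the chord is in first inversion, so the figured bass is 65.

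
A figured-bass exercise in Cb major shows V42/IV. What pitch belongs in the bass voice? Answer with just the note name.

The applied chord V42/IV is rooted on Cb: Cb-Eb-Gb-Bbb.
The figure 42 means third inversion — the seventh is in the bass.

Bbb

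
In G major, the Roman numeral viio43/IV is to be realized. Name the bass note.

F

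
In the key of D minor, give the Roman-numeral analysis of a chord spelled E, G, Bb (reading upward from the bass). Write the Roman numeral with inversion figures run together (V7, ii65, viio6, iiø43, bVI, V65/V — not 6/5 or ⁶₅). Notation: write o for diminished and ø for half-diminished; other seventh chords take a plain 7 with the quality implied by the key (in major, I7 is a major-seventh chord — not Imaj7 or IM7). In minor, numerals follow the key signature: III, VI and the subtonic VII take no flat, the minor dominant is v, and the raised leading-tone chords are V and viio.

iio

Stacked in thirds the chord is E-G-Bb: a diminished triad on E.
E is scale degree 2 in D minor, and a diminished triad on that degree is written iio.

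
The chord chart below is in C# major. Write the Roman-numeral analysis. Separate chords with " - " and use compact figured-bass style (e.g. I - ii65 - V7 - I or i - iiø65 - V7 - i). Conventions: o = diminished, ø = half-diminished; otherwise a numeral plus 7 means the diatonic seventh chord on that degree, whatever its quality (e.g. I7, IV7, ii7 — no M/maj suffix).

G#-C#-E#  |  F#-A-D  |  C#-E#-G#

G#-C#-E#: major triad on C# = scale degree 1 → I64.
F#-A-D: D with this quality isn't in the key; a major triad on b2 is the Neapolitan sixth, bII6 (third, F#, in the bass — hence the 6).
C#-E#-G#: root C# is the tonic; major triad there is I.

I64 - bII6 - I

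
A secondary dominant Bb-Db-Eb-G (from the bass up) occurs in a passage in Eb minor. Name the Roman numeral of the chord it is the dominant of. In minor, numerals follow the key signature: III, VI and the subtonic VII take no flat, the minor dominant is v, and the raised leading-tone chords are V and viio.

The chord is a dominant seventh chord on Eb.
A dominant resolves down a perfect fifth: Eb → Ab. In Eb minor, Ab is scale degree 4, i.e. iv.

iv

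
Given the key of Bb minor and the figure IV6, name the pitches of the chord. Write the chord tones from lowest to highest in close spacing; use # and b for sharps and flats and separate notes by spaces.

G Bb Eb

Scale degree 4 in Bb minor is Eb; here the chord built on it is altered to a major triad. IV6 is the major subdominant, borrowed from the parallel major.
So the chord is Eb-G-Bb, a major triad.
With the 6 figure the chord is in first inversion; from the bass G upward in close position it reads G-Bb-Eb.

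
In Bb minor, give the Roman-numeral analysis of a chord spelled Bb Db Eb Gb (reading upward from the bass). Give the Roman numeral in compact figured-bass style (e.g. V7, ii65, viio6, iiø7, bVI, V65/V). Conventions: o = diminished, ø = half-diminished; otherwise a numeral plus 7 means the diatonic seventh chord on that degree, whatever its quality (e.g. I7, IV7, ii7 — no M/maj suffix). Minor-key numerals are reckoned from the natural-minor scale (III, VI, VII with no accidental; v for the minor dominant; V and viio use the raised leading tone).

iv43

Stacked in thirds the chord is Eb-Gb-Bb-Db: a minor seventh chord on Eb.
In Bb minor, Eb is the subdominant; the diatonic minor seventh chord there is iv7.
With Bb in the bass the chord is in second inversion, so the figured bass is 43.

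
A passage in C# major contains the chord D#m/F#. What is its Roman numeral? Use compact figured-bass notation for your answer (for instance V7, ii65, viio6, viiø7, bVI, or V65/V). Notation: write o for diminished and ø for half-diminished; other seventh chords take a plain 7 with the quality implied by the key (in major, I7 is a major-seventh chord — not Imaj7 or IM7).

ii6

Stacked in thirds the chord is D#-F#-A#: a minor triad on D#.
In C# major, D# is the supertonic; the diatonic minor triad there is ii.
With F# in the bass the chord is in first inversion, so the figured bass is 6.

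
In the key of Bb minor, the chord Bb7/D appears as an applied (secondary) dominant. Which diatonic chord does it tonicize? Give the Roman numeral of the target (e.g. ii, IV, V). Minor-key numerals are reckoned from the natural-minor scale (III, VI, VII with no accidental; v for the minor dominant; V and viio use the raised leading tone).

iv

The chord is a dominant seventh chord on Bb.
A dominant resolves down a perfect fifth: Bb → Eb. In Bb minor, Eb is scale degree 4, i.e. iv.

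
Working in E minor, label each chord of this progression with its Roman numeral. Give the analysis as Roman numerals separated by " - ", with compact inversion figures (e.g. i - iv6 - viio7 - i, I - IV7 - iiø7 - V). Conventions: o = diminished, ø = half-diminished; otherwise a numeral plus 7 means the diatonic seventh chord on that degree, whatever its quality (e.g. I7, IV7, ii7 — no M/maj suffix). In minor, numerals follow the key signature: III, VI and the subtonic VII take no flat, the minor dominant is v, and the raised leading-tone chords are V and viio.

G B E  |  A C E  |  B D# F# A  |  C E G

G-B-E: minor triad on E = scale degree 1 → i6.
A-C-E: minor triad on A = scale degree 4 → iv.
B-D#-F#-A has root B, degree 5 in E minor, so V7.
C-E-G: root C is the submediant; major triad there is VI.

i6 - iv - V7 - VI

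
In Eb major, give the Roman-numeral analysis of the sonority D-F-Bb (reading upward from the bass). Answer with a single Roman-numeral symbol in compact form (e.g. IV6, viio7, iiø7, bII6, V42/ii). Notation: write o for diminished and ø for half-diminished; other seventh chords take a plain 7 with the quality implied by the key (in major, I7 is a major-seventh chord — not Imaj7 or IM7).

Stacked in thirds the chord is Bb-D-F: a major triad on Bb.
Bb is scale degree 5 in Eb major, and a major triad on that degree is written V.
With D in the bass the chord is in first inversion, so the figured bass is 6.

V6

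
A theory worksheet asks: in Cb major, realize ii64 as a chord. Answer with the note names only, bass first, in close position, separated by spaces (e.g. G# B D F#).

The numeral's case and figure indicate a minor triad. In Cb major its root, scale degree 2, is Db.
That chord is spelled Db-Fb-Ab.
The figured bass 64 indicates second inversion, placing the fifth (Ab) in the bass: Ab-Db-Fb.

Ab Db Fb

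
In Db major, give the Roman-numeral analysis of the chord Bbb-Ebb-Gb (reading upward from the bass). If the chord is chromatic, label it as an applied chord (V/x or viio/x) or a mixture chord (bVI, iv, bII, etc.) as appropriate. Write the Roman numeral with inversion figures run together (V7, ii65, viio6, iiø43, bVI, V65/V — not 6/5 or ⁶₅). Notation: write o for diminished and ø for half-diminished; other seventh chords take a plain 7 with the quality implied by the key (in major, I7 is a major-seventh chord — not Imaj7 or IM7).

bII64

Stacked in thirds the chord is Ebb-Gb-Bbb: a major triad on Ebb.
Ebb is the lowered second degree of Db major (diatonic 2 would be Eb). This is the Neapolitan chord — a major triad on the lowered second degree.
With Bbb in the bass the chord is in second inversion, so the figured bass is 64.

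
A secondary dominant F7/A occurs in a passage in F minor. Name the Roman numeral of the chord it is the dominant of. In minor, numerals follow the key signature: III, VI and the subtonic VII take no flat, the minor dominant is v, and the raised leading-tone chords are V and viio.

iv

The chord is a dominant seventh chord on F.
A dominant resolves down a perfect fifth: F → Bb. In F minor, Bb is scale degree 4, i.e. iv.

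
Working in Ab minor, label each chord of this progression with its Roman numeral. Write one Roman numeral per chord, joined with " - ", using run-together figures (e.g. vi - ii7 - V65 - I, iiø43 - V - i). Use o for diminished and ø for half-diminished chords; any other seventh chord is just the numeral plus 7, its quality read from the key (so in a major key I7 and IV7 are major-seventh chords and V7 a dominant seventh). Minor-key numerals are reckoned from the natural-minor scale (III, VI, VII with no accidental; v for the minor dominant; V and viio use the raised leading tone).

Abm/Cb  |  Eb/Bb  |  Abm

i6 - V64 - i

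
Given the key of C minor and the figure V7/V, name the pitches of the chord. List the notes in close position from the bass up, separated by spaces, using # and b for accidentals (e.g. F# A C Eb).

D F# A C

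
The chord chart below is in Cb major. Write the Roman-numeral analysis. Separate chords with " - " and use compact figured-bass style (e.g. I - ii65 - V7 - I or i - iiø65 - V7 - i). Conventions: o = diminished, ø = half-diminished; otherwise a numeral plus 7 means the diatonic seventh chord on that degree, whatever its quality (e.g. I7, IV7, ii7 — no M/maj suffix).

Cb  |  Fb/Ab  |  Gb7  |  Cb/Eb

Cb has root Cb, degree 1 in Cb major, so I.
Fb/Ab: major triad on Fb = scale degree 4 → IV6.
Gb7: root Gb is the dominant; dominant seventh chord there is V7.
Cb/Eb: root Cb is the tonic; major triad there is I6.

I - IV6 - V7 - I6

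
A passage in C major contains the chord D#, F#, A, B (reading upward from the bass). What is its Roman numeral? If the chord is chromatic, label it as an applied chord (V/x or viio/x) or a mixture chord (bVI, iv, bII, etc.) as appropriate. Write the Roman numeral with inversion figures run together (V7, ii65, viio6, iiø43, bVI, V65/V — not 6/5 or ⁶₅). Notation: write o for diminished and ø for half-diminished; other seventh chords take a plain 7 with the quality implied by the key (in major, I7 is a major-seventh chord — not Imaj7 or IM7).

Stacked in thirds the chord is B-D#-F#-A: a dominant seventh chord on B.
B is not a diatonic chord root with this quality in C major, but it lies a perfect fifth above E (iii), so the chord functions as an applied dominant of iii.
With D# in the bass the chord is in first inversion, so the figured bass is 65.

V65/iii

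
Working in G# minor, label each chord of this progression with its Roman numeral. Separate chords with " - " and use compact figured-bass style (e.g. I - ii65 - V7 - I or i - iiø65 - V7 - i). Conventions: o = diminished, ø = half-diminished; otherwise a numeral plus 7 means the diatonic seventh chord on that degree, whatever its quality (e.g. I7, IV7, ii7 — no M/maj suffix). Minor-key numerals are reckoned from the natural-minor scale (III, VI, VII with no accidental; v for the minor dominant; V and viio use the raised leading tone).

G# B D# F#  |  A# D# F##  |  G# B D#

G#-B-D#-F# has root G#, degree 1 in G# minor, so i7.
A#-D#-F## has root D#, degree 5 in G# minor, so V64.
G#-B-D#: minor triad on G# = scale degree 1 → i.

i7 - V64 - i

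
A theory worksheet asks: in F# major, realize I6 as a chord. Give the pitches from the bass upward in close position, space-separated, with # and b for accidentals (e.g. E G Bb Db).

In F# major, the first degree is F#, and the diatonic chord built there is a major triad.
That chord is spelled F#-A#-C#.
The figured bass 6 indicates first inversion, placing the third (A#) in the bass: A#-C#-F#.

A# C# F#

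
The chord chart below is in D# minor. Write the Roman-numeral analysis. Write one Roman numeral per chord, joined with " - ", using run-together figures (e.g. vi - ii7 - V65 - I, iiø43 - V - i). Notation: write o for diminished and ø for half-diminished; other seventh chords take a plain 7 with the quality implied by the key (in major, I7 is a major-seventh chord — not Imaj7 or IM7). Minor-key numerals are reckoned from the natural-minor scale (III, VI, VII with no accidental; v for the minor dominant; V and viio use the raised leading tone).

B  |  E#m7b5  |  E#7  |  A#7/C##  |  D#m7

B: root B is the submediant; major triad there is VI.
E#m7b5: root E# is the supertonic; half-diminished seventh chord there is iiø7.
E#7 is the secondary dominant of V (dominant seventh chord on E#): V7/V.
A#7/C##: root A# is the dominant; dominant seventh chord there is V65.
D#m7: minor seventh chord on D# = scale degree 1 → i7.

VI - iiø7 - V7/V - V65 - i7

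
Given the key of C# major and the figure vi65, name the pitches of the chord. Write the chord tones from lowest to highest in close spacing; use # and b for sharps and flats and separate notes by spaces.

C# E# G# A#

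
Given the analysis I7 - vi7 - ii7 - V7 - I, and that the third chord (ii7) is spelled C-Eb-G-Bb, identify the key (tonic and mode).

The anchor chord is a minor seventh chord on C, labeled ii7.
ii7 on C implies C is the supertonic; that puts the tonic at Bb, and the lowercase numeral fits major mode.

Bb major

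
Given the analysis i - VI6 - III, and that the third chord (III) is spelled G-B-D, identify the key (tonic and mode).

The anchor chord is a major triad on G, labeled III.
Counting down 2 scale steps from G places the tonic on E; a major triad on degree 3 is diatonic only in minor.

E minor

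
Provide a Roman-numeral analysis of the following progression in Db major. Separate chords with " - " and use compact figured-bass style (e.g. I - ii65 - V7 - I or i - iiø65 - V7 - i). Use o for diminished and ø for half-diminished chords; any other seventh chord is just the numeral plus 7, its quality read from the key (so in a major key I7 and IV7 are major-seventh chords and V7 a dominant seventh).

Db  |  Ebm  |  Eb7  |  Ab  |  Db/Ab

Db: root Db is the tonic; major triad there is I.
Ebm has root Eb, degree 2 in Db major, so ii.
Eb7: a dominant seventh chord on Eb, the applied dominant of V → V7/V.
Ab has root Ab, degree 5 in Db major, so V.
Db/Ab has root Db, degree 1 in Db major, so I64.

I - ii - V7/V - V - I64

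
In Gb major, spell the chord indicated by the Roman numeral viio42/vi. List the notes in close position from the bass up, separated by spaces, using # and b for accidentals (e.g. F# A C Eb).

Cb D F Ab

viio42/vi is a secondary leading-tone chord. The target vi is Eb in Gb major; the applied chord is rooted a semitone below, on D.
Building a fully diminished seventh chord on D gives D-F-Ab-Cb.
The figured bass 42 indicates third inversion, placing the seventh (Cb) in the bass: Cb-D-F-Ab.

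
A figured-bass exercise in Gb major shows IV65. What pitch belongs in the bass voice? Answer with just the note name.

IV in Gb major has root Cb; the chord is Cb-Eb-Gb-Bb.
The figure 65 means first inversion — the third is in the bass.

Eb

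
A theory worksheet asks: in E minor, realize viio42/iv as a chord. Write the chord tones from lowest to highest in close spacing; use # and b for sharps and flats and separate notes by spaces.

F G# B D

The slash marks an applied leading-tone chord: viio of iv. In E minor, iv is A, so the leading tone to it is G#, a half step below.
Building a fully diminished seventh chord on G# gives G#-B-D-F.
With the 42 figure the chord is in third inversion; from the bass F upward in close position it reads F-G#-B-D.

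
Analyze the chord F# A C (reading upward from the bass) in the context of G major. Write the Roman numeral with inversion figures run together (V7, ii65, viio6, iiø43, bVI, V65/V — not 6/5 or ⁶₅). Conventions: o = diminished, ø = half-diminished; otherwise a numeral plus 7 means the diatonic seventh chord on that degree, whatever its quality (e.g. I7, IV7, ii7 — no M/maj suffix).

viio

Stacked in thirds the chord is F#-A-C: a diminished triad on F#.
F# is scale degree 7 in G major, and a diminished triad on that degree is written viio.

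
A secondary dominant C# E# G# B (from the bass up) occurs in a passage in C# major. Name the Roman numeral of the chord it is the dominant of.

IV

The chord is a dominant seventh chord on C#.
A dominant resolves down a perfect fifth: C# → F#. In C# major, F# is scale degree 4, i.e. IV.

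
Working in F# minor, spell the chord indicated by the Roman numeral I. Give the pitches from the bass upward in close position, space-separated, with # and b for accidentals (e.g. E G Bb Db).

F# A# C#

Scale degree 1 in F# minor is F#; here the chord built on it is altered to a major triad. I is the major tonic (Picardy third), borrowed from the parallel major.
So the chord is F#-A#-C#.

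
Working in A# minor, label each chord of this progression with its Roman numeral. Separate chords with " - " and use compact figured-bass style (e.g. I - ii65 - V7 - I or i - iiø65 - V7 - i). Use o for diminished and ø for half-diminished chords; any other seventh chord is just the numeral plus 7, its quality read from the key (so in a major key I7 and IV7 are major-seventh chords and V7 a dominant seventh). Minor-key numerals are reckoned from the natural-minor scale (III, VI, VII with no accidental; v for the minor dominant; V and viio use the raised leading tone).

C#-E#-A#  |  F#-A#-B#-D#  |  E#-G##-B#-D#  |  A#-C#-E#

i6 - iiø43 - V7 - i

C#-E#-A#: root A# is the tonic; minor triad there is i6.
F#-A#-B#-D#: half-diminished seventh chord on B# = scale degree 2 → iiø43.
E#-G##-B#-D# has root E#, degree 5 in A# minor, so V7.
A#-C#-E# has root A#, degree 1 in A# minor, so i.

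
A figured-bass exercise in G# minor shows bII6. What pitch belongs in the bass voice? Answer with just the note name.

bII in G# minor has root A; the chord is A-C#-E.
The figure 6 means first inversion — the third is in the bass.

C#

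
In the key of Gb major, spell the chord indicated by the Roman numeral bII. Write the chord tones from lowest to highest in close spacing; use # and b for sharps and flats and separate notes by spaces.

Abb Cb Ebb

Scale degree 2 in Gb major is Ab; lowering it a half step gives Abb. bII is the Neapolitan chord — a major triad on the lowered second degree.
So the chord is Abb-Cb-Ebb, a major triad.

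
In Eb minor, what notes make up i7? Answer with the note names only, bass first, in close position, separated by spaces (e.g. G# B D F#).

The numeral's case and figure indicate a minor seventh chord. In Eb minor its root, scale degree 1, is Eb.
That chord is spelled Eb-Gb-Bb-Db.

Eb Gb Bb Db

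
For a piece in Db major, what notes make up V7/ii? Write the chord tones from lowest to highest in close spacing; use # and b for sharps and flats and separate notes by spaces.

The slash means an applied dominant: we want the dominant of ii. In Db major, ii is Eb minor, and its dominant is built on Bb.
Building a dominant seventh chord on Bb gives Bb-D-F-Ab.

Bb D F Ab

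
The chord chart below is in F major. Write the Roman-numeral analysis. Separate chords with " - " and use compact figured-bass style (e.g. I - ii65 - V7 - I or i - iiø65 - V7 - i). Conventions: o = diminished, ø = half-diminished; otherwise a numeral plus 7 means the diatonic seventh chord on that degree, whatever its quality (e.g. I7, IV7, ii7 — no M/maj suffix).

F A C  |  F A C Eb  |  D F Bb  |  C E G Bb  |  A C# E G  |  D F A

F-A-C has root F, degree 1 in F major, so I.
F-A-C-Eb: a dominant seventh chord on F, the applied dominant of IV → V7/IV.
D-F-Bb: root Bb is the subdominant; major triad there is IV6.
C-E-G-Bb: root C is the dominant; dominant seventh chord there is V7.
A-C#-E-G: a dominant seventh chord on A, the applied dominant of vi → V7/vi.
D-F-A has root D, degree 6 in F major, so vi.

I - V7/IV - IV6 - V7 - V7/vi - vi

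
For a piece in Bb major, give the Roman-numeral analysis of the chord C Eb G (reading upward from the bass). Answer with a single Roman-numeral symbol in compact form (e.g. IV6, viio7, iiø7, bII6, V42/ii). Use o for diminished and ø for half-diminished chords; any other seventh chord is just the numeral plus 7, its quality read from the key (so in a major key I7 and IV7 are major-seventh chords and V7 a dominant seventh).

ii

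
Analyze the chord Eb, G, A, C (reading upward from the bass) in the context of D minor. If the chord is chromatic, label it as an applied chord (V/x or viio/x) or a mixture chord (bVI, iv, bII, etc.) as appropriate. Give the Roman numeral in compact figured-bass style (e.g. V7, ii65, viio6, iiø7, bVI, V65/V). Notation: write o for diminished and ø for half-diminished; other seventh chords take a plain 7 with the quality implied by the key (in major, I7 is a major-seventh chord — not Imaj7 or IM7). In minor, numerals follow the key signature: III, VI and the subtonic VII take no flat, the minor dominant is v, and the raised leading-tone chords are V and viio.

The pitches A-C-Eb-G form a half-diminished seventh chord rooted on A.
A sits a half step below Bb (VI in D minor); a diminished chord there is the applied leading-tone chord of VI.
With Eb in the bass the chord is in second inversion, so the figured bass is 43.

viiø43/VI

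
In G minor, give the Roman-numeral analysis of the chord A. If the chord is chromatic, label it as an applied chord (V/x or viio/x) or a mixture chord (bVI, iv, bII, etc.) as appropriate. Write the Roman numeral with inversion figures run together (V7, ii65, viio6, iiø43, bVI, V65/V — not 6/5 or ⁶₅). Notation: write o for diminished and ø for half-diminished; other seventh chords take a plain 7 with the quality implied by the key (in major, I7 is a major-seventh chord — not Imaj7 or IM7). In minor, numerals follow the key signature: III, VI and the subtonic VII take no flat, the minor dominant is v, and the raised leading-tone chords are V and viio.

V/V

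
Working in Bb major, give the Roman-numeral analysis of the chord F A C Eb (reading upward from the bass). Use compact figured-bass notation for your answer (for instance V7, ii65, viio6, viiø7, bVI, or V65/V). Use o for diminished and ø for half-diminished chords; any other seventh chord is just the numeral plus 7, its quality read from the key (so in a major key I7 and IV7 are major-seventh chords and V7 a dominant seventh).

V7

The pitches F-A-C-Eb form a dominant seventh chord rooted on F.
In Bb major, F is the dominant; the diatonic dominant seventh chord there is V7.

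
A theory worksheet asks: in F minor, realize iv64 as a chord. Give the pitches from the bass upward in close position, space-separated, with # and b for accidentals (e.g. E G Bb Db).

In F minor, the subdominant is Bb, and the diatonic chord built there is a minor triad.
Stacking thirds from Bb gives Bb-Db-F.
With the 64 figure the chord is in second inversion; from the bass F upward in close position it reads F-Bb-Db.

F Bb Db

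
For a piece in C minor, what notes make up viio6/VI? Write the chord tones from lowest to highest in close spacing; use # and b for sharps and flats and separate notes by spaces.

Bb Db G

viio6/VI is a secondary leading-tone chord. The target VI is Ab in C minor; the applied chord is rooted a semitone below, on G.
Building a diminished triad on G gives G-Bb-Db.
The figured bass 6 indicates first inversion, placing the third (Bb) in the bass: Bb-Db-G.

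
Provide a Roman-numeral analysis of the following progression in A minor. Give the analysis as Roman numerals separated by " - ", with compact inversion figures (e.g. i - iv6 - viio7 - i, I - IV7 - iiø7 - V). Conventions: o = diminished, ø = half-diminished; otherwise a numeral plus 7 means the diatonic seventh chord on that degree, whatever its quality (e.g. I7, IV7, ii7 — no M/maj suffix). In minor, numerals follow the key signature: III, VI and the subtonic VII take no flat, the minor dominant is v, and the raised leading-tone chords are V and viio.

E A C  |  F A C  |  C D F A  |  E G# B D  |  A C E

i64 - VI - iv42 - V7 - i

E-A-C: minor triad on A = scale degree 1 → i64.
F-A-C: root F is the submediant; major triad there is VI.
C-D-F-A has root D, degree 4 in A minor, so iv42.
E-G#-B-D: root E is the dominant; dominant seventh chord there is V7.
A-C-E: root A is the tonic; minor triad there is i.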